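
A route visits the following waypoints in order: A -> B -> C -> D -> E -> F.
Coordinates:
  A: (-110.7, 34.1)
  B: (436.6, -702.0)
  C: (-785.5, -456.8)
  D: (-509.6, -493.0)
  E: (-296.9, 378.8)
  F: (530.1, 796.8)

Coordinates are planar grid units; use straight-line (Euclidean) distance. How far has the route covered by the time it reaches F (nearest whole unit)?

Leg distances:
A→B: 917.3  (cumulative 917.3)
B→C: 1246.5  (cumulative 2163.7)
C→D: 278.3  (cumulative 2442.0)
D→E: 897.4  (cumulative 3339.4)
E→F: 926.6  (cumulative 4266.0)
Cumulative distance at F ≈ 4266.

4266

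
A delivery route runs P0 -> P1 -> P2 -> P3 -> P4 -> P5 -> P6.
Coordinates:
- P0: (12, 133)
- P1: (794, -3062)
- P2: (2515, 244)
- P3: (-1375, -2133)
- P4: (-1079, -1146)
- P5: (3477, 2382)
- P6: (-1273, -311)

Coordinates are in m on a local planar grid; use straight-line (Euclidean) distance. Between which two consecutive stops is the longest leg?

P4–P5

Leg distances:
P0→P1: 3289.3 m
P1→P2: 3727.1 m
P2→P3: 4558.8 m
P3→P4: 1030.4 m
P4→P5: 5762.3 m
P5→P6: 5460.3 m
The longest leg is P4–P5 at 5762.3 m.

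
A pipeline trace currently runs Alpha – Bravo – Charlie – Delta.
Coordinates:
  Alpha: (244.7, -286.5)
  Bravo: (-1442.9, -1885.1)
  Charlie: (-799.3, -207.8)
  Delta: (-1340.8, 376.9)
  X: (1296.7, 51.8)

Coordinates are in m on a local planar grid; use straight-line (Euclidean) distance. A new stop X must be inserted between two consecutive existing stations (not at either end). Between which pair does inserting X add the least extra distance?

between Alpha and Bravo

Added distance for inserting X between each consecutive pair:
Alpha–Bravo: 2135.7 m
Bravo–Charlie: 3670.6 m
Charlie–Delta: 3972.5 m
Smallest added distance is 2135.7 m, inserting between Alpha and Bravo.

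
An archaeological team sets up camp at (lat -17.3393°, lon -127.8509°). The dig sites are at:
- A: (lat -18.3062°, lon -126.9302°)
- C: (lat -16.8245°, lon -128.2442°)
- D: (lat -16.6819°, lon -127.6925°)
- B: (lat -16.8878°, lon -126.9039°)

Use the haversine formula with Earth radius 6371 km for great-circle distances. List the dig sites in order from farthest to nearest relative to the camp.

A, B, D, C

Distance from the camp at (lat -17.3393°, lon -127.8509°) to each:
A (lat -18.3062°, lon -126.9302°): 145.1 km
B (lat -16.8878°, lon -126.9039°): 112.5 km
D (lat -16.6819°, lon -127.6925°): 75.0 km
C (lat -16.8245°, lon -128.2442°): 70.9 km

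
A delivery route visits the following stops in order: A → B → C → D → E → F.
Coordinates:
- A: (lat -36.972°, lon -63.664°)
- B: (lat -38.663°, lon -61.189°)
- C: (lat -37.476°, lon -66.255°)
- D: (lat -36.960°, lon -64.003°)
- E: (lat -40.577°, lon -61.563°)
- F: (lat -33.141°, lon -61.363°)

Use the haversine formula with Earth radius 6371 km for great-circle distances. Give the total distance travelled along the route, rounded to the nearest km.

Leg distances:
A→B: 287.4 km  (cumulative 287.4 km)
B→C: 462.6 km  (cumulative 750.0 km)
C→D: 207.5 km  (cumulative 957.5 km)
D→E: 454.4 km  (cumulative 1411.9 km)
E→F: 827.0 km  (cumulative 2239.0 km)
Total route length ≈ 2239 km.

2239 km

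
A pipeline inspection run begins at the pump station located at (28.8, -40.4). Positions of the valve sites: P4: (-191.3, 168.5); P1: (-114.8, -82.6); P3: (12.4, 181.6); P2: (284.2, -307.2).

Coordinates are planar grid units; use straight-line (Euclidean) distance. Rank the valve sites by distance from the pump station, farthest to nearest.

Computing each straight-line distance from (28.8, -40.4):
P2 (284.2, -307.2): 369.3
P4 (-191.3, 168.5): 303.5
P3 (12.4, 181.6): 222.6
P1 (-114.8, -82.6): 149.7

P2, P4, P3, P1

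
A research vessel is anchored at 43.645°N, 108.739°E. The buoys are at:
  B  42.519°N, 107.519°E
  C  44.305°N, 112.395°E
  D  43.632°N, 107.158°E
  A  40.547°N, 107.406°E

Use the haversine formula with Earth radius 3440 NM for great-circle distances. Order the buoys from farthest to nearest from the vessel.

A, C, B, D

Computing each great-circle distance from 43.645°N, 108.739°E:
A 40.547°N, 107.406°E: 195.2 NM
C 44.305°N, 112.395°E: 162.8 NM
B 42.519°N, 107.519°E: 86.2 NM
D 43.632°N, 107.158°E: 68.7 NM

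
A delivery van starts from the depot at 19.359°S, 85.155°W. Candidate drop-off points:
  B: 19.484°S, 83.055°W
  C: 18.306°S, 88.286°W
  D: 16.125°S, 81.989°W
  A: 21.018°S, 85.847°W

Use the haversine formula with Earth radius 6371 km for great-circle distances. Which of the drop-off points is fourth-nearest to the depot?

Distance to each, sorted:
A: 198.1 km
B: 220.7 km
C: 349.7 km
D: 491.6 km
The fourth-nearest is D at 491.6 km.

D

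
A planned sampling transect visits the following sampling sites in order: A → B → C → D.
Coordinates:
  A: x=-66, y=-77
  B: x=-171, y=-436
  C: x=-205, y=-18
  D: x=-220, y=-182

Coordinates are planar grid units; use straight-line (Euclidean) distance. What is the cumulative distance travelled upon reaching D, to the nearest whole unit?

Leg distances:
A→B: 374.0  (cumulative 374.0)
B→C: 419.4  (cumulative 793.4)
C→D: 164.7  (cumulative 958.1)
Cumulative distance at D ≈ 958.

958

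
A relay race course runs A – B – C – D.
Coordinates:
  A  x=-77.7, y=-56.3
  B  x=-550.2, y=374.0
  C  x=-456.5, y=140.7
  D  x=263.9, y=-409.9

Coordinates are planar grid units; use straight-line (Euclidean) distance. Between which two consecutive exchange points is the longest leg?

Leg distances:
A→B: 639.1
B→C: 251.4
C→D: 906.7
The longest leg is C–D at 906.7.

C–D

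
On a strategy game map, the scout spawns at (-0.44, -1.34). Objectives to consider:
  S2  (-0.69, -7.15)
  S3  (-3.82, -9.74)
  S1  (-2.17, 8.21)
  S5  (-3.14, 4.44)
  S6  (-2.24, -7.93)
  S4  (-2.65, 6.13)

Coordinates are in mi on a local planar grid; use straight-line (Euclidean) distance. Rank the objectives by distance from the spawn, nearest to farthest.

S2, S5, S6, S4, S3, S1

Distance from the spawn at (-0.44, -1.34) to each:
S2 (-0.69, -7.15): 5.8 mi
S5 (-3.14, 4.44): 6.4 mi
S6 (-2.24, -7.93): 6.8 mi
S4 (-2.65, 6.13): 7.8 mi
S3 (-3.82, -9.74): 9.1 mi
S1 (-2.17, 8.21): 9.7 mi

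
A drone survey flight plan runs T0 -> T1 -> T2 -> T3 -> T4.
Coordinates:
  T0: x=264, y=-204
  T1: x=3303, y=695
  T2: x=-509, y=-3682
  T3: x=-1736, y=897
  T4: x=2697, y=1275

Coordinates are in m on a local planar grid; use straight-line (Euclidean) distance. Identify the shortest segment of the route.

Leg distances:
T0→T1: 3169.2 m
T1→T2: 5804.3 m
T2→T3: 4740.5 m
T3→T4: 4449.1 m
The shortest leg is T0–T1 at 3169.2 m.

T0–T1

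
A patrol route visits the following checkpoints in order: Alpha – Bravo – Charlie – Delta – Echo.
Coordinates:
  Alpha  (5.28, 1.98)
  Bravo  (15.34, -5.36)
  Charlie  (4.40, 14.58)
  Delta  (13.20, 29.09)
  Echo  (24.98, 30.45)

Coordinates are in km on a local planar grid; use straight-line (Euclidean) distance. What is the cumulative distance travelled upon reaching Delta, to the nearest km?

Leg distances:
Alpha→Bravo: 12.5 km  (cumulative 12.5 km)
Bravo→Charlie: 22.7 km  (cumulative 35.2 km)
Charlie→Delta: 17.0 km  (cumulative 52.2 km)
Cumulative distance at Delta ≈ 52 km.

52 km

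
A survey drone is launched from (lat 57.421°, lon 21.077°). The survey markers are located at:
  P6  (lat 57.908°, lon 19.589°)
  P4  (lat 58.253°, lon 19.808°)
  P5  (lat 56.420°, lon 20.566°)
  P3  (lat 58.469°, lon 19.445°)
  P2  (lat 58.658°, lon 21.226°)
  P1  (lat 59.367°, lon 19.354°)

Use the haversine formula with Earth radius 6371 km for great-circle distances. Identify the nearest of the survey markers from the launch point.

P6

Distances from the launch point ((lat 57.421°, lon 21.077°)):
P6: 103.7 km
P5: 115.5 km
P4: 119.2 km
P2: 137.8 km
P3: 151.2 km
P1: 238.5 km
The nearest is P6 at 103.7 km.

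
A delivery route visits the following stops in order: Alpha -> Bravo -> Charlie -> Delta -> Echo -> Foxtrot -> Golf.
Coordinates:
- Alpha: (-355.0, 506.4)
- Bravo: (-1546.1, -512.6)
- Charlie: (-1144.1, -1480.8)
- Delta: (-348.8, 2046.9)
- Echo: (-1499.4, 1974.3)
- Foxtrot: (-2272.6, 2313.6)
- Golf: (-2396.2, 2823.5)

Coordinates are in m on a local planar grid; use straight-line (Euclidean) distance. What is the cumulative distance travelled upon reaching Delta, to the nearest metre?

6232 m

Leg distances:
Alpha→Bravo: 1567.5 m  (cumulative 1567.5 m)
Bravo→Charlie: 1048.3 m  (cumulative 2615.8 m)
Charlie→Delta: 3616.2 m  (cumulative 6232.1 m)
Cumulative distance at Delta ≈ 6232 m.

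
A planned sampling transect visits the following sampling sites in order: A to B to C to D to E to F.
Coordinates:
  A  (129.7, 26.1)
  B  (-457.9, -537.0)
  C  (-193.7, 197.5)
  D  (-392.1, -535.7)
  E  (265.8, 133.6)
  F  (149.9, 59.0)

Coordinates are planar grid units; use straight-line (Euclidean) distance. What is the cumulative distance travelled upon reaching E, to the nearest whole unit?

3292

Leg distances:
A→B: 813.9  (cumulative 813.9)
B→C: 780.6  (cumulative 1594.4)
C→D: 759.6  (cumulative 2354.0)
D→E: 938.5  (cumulative 3292.5)
Cumulative distance at E ≈ 3292.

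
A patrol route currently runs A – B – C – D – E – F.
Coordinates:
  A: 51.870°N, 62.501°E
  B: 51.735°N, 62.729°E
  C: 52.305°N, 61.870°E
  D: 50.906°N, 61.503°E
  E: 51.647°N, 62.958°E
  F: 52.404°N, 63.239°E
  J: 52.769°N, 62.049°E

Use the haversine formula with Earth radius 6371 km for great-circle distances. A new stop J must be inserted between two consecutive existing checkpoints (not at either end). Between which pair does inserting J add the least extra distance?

Added distance for inserting J between each consecutive pair:
A–B: 206.8 km
B–C: 90.5 km
C–D: 105.9 km
D–E: 219.3 km
E–F: 143.0 km
Smallest added distance is 90.5 km, inserting between B and C.

between B and C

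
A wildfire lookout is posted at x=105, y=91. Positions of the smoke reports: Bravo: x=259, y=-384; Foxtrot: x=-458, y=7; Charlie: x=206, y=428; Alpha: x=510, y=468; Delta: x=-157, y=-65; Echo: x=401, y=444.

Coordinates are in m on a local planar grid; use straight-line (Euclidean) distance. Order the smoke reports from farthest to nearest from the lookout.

Foxtrot, Alpha, Bravo, Echo, Charlie, Delta

Distances from the lookout:
Foxtrot x=-458, y=7: 569.2 m
Alpha x=510, y=468: 553.3 m
Bravo x=259, y=-384: 499.3 m
Echo x=401, y=444: 460.7 m
Charlie x=206, y=428: 351.8 m
Delta x=-157, y=-65: 304.9 m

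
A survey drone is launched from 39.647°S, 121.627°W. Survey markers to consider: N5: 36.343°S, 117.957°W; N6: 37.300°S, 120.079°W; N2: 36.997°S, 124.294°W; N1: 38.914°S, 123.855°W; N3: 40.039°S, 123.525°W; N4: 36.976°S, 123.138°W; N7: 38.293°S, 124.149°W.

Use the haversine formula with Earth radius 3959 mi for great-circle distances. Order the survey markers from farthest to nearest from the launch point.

N5, N2, N4, N6, N7, N1, N3

Computing each great-circle distance from 39.647°S, 121.627°W:
N5 36.343°S, 117.957°W: 303.3 mi
N2 36.997°S, 124.294°W: 233.3 mi
N4 36.976°S, 123.138°W: 201.9 mi
N6 37.300°S, 120.079°W: 182.5 mi
N7 38.293°S, 124.149°W: 164.6 mi
N1 38.914°S, 123.855°W: 129.5 mi
N3 40.039°S, 123.525°W: 104.3 mi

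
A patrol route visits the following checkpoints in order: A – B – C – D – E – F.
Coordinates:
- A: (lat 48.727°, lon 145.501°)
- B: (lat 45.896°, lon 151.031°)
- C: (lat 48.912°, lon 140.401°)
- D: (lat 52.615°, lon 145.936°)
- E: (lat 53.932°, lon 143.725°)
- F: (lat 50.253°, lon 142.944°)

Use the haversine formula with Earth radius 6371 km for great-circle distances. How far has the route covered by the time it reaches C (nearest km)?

Leg distances:
A→B: 522.2 km  (cumulative 522.2 km)
B→C: 866.5 km  (cumulative 1388.7 km)
Cumulative distance at C ≈ 1389 km.

1389 km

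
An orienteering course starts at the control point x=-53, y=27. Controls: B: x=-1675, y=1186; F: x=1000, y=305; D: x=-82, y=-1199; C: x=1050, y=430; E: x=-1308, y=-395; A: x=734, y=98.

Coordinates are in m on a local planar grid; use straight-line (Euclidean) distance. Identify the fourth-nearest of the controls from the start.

Distances from the start (x=-53, y=27):
A: 790.2 m
F: 1089.1 m
C: 1174.3 m
D: 1226.3 m
E: 1324.1 m
B: 1993.5 m
The fourth-nearest is D at 1226.3 m.

D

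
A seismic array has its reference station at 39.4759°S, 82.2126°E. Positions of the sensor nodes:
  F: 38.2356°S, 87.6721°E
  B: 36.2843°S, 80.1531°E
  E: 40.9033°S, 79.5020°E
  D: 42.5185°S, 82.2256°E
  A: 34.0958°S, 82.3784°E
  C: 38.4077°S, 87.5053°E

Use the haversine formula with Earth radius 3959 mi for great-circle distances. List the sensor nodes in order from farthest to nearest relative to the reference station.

Distances from the reference station:
A 34.0958°S, 82.3784°E: 371.9 mi
F 38.2356°S, 87.6721°E: 306.0 mi
C 38.4077°S, 87.5053°E: 293.8 mi
B 36.2843°S, 80.1531°E: 247.5 mi
D 42.5185°S, 82.2256°E: 210.2 mi
E 40.9033°S, 79.5020°E: 173.8 mi

A, F, C, B, D, E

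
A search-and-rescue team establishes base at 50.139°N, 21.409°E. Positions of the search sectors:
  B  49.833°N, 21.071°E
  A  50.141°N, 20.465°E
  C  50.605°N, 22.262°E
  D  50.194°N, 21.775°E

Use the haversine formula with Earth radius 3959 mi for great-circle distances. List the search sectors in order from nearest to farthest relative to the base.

Distance from the base at 50.139°N, 21.409°E to each:
D 50.194°N, 21.775°E: 16.6 mi
B 49.833°N, 21.071°E: 25.9 mi
A 50.141°N, 20.465°E: 41.8 mi
C 50.605°N, 22.262°E: 49.5 mi

D, B, A, C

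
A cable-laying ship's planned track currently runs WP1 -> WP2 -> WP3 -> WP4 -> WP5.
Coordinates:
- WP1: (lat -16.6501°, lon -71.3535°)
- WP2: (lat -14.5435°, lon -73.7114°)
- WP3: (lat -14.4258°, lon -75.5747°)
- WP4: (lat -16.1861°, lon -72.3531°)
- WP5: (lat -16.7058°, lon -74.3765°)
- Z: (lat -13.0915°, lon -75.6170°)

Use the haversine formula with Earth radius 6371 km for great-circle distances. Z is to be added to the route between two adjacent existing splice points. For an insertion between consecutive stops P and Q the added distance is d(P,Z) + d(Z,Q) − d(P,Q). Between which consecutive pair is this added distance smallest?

Added distance for inserting Z between each consecutive pair:
WP1–WP2: 522.4 km
WP2–WP3: 208.9 km
WP3–WP4: 242.9 km
WP4–WP5: 691.6 km
Smallest added distance is 208.9 km, inserting between WP2 and WP3.

between WP2 and WP3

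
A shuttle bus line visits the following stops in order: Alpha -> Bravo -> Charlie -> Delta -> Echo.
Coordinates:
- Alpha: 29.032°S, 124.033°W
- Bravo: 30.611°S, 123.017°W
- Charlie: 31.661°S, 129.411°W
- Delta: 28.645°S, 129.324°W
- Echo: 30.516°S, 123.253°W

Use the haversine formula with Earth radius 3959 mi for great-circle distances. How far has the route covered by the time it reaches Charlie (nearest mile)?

Leg distances:
Alpha→Bravo: 125.0 mi  (cumulative 125.0 mi)
Bravo→Charlie: 385.0 mi  (cumulative 510.0 mi)
Cumulative distance at Charlie ≈ 510 mi.

510 mi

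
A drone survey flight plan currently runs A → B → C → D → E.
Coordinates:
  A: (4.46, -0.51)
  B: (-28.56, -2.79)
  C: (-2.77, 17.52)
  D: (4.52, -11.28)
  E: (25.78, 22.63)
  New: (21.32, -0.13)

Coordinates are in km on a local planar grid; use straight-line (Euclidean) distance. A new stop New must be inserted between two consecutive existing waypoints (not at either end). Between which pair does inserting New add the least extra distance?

Added distance for inserting New between each consecutive pair:
A–B: 33.7 km
B–C: 47.0 km
C–D: 20.3 km
D–E: 3.3 km
Smallest added distance is 3.3 km, inserting between D and E.

between D and E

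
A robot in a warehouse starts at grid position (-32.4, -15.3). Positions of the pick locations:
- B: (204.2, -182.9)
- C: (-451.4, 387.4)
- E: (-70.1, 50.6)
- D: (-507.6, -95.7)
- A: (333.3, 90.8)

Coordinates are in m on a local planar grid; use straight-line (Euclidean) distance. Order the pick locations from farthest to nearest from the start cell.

C, D, A, B, E

Distance from the start cell at (-32.4, -15.3) to each:
C (-451.4, 387.4): 581.1 m
D (-507.6, -95.7): 482.0 m
A (333.3, 90.8): 380.8 m
B (204.2, -182.9): 289.9 m
E (-70.1, 50.6): 75.9 m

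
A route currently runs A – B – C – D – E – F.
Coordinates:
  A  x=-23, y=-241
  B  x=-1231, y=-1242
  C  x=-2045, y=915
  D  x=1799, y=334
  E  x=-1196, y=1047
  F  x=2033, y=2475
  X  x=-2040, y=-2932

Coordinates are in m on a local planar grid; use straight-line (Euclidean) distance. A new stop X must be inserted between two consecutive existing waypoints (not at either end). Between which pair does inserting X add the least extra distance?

Added distance for inserting X between each consecutive pair:
A–B: 3667.8 m
B–C: 3415.2 m
C–D: 4999.6 m
D–E: 6029.1 m
E–F: 7306.3 m
Smallest added distance is 3415.2 m, inserting between B and C.

between B and C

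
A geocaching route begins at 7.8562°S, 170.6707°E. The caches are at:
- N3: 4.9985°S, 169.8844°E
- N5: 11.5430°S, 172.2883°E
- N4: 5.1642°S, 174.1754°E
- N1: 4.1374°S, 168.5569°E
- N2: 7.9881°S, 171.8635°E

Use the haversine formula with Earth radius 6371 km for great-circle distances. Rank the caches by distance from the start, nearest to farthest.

N2, N3, N5, N1, N4

Distances from the start:
N2 7.9881°S, 171.8635°E: 132.2 km
N3 4.9985°S, 169.8844°E: 329.4 km
N5 11.5430°S, 172.2883°E: 446.6 km
N1 4.1374°S, 168.5569°E: 475.0 km
N4 5.1642°S, 174.1754°E: 489.4 km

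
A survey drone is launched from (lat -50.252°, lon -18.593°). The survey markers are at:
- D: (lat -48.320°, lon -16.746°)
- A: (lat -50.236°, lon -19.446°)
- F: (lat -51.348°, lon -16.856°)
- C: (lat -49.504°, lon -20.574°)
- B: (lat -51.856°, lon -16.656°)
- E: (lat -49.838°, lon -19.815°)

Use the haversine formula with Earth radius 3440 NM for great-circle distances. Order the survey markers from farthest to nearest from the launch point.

D, B, F, C, E, A

Distance from the launch point at (lat -50.252°, lon -18.593°) to each:
D (lat -48.320°, lon -16.746°): 136.7 NM
B (lat -51.856°, lon -16.656°): 120.9 NM
F (lat -51.348°, lon -16.856°): 93.1 NM
C (lat -49.504°, lon -20.574°): 88.8 NM
E (lat -49.838°, lon -19.815°): 53.3 NM
A (lat -50.236°, lon -19.446°): 32.8 NM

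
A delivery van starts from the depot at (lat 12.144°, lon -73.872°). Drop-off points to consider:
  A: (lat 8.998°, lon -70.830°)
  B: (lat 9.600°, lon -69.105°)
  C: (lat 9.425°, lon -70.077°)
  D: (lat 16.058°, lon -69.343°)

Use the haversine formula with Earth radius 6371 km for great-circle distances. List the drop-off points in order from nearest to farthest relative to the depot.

A, C, B, D

Distances from the depot:
A (lat 8.998°, lon -70.830°): 482.6 km
C (lat 9.425°, lon -70.077°): 513.0 km
B (lat 9.600°, lon -69.105°): 592.4 km
D (lat 16.058°, lon -69.343°): 654.1 km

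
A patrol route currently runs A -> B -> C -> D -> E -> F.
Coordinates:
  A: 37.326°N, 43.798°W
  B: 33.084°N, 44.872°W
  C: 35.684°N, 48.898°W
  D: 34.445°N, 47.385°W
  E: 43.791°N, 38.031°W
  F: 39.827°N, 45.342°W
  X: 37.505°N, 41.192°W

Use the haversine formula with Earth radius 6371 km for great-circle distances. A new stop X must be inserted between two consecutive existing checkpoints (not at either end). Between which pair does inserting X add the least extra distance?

Added distance for inserting X between each consecutive pair:
A–B: 343.5 km
B–C: 842.0 km
C–D: 1174.8 km
D–E: 86.8 km
E–F: 442.3 km
Smallest added distance is 86.8 km, inserting between D and E.

between D and E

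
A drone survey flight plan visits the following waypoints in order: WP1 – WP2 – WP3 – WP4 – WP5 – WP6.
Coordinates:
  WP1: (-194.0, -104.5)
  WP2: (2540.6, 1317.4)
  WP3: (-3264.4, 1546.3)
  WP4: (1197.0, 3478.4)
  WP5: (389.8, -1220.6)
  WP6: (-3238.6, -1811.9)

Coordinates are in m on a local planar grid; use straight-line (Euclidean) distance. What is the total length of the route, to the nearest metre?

Leg distances:
WP1→WP2: 3082.2 m  (cumulative 3082.2 m)
WP2→WP3: 5809.5 m  (cumulative 8891.7 m)
WP3→WP4: 4861.8 m  (cumulative 13753.5 m)
WP4→WP5: 4767.8 m  (cumulative 18521.3 m)
WP5→WP6: 3676.3 m  (cumulative 22197.6 m)
Total route length ≈ 22198 m.

22198 m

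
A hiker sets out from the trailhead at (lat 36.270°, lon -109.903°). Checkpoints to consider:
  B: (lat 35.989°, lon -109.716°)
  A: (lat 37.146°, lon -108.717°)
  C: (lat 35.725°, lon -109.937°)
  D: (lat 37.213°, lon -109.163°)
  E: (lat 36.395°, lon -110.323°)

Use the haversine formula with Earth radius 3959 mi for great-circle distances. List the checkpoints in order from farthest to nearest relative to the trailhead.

Distances from the trailhead:
A (lat 37.146°, lon -108.717°): 89.3 mi
D (lat 37.213°, lon -109.163°): 77.0 mi
C (lat 35.725°, lon -109.937°): 37.7 mi
E (lat 36.395°, lon -110.323°): 24.9 mi
B (lat 35.989°, lon -109.716°): 22.0 mi

A, D, C, E, B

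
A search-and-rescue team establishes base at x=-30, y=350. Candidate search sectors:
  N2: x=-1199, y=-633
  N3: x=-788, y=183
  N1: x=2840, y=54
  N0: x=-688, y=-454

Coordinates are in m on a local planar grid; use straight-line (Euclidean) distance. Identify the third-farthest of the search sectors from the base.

N0

Distances from the base (x=-30, y=350):
N1: 2885.2 m
N2: 1527.4 m
N0: 1038.9 m
N3: 776.2 m
The third-farthest is N0 at 1038.9 m.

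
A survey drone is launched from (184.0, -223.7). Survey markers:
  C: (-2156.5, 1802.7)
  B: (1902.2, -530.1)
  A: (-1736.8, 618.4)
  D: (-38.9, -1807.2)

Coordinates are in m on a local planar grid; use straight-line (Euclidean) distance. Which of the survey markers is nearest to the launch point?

Distance to each, sorted:
D: 1599.1 m
B: 1745.3 m
A: 2097.3 m
C: 3095.8 m
The nearest is D at 1599.1 m.

D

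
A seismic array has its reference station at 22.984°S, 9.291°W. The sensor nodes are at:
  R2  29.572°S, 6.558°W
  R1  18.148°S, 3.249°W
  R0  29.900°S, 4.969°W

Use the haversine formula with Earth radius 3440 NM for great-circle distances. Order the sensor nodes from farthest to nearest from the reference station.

R0, R1, R2

Distances from the reference station:
R0 29.900°S, 4.969°W: 475.7 NM
R1 18.148°S, 3.249°W: 446.7 NM
R2 29.572°S, 6.558°W: 422.0 NM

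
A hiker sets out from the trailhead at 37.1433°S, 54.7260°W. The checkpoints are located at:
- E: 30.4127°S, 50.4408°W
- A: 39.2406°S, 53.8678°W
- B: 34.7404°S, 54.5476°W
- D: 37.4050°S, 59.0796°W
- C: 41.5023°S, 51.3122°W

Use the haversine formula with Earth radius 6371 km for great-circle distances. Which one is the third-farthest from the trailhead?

D

Distances from the trailhead (37.1433°S, 54.7260°W):
E: 846.5 km
C: 566.6 km
D: 386.3 km
B: 267.7 km
A: 245.0 km
The third-farthest is D at 386.3 km.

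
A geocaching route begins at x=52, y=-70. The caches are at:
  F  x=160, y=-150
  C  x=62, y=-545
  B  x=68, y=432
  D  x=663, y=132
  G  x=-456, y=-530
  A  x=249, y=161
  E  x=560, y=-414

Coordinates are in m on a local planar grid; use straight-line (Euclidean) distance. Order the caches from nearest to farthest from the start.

F, A, C, B, E, D, G

Distances from the start:
F x=160, y=-150: 134.4 m
A x=249, y=161: 303.6 m
C x=62, y=-545: 475.1 m
B x=68, y=432: 502.3 m
E x=560, y=-414: 613.5 m
D x=663, y=132: 643.5 m
G x=-456, y=-530: 685.3 m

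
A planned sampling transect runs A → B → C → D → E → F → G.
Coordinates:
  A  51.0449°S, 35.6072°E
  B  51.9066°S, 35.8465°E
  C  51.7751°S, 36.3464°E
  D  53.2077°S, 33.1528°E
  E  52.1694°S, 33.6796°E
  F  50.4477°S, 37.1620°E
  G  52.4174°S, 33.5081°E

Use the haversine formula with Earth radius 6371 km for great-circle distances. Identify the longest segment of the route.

Leg distances:
A→B: 97.2 km
B→C: 37.3 km
C→D: 268.5 km
D→E: 120.8 km
E→F: 308.6 km
F→G: 334.8 km
The longest leg is F–G at 334.8 km.

F–G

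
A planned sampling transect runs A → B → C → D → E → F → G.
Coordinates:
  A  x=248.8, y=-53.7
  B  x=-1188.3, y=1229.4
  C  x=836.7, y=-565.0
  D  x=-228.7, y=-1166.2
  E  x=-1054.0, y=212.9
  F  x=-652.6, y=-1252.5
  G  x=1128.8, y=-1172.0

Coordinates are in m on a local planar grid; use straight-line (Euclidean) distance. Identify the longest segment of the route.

B–C

Leg distances:
A→B: 1926.6 m
B→C: 2705.6 m
C→D: 1223.3 m
D→E: 1607.2 m
E→F: 1519.4 m
F→G: 1783.2 m
The longest leg is B–C at 2705.6 m.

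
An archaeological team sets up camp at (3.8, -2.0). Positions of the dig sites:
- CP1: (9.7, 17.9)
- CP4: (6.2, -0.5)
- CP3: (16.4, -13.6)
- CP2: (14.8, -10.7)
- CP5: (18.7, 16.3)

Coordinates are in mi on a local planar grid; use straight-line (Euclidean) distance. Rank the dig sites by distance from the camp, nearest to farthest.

Distance from the camp at (3.8, -2.0) to each:
CP4 (6.2, -0.5): 2.8 mi
CP2 (14.8, -10.7): 14.0 mi
CP3 (16.4, -13.6): 17.1 mi
CP1 (9.7, 17.9): 20.8 mi
CP5 (18.7, 16.3): 23.6 mi

CP4, CP2, CP3, CP1, CP5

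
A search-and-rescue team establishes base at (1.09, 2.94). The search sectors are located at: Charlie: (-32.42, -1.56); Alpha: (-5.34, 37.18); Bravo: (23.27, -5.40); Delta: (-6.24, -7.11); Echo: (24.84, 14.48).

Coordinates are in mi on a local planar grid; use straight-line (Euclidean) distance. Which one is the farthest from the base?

Alpha

Distances from the base ((1.09, 2.94)):
Alpha: 34.8 mi
Charlie: 33.8 mi
Echo: 26.4 mi
Bravo: 23.7 mi
Delta: 12.4 mi
The farthest is Alpha at 34.8 mi.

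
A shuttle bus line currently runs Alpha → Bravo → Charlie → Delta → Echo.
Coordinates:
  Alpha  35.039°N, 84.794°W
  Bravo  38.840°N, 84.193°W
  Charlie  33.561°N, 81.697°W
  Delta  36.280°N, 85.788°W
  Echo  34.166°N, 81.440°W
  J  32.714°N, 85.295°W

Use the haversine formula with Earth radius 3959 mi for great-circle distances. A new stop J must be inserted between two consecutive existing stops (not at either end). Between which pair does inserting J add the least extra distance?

Added distance for inserting J between each consecutive pair:
Alpha–Bravo: 326.2 mi
Bravo–Charlie: 253.6 mi
Charlie–Delta: 165.9 mi
Delta–Echo: 206.3 mi
Smallest added distance is 165.9 mi, inserting between Charlie and Delta.

between Charlie and Delta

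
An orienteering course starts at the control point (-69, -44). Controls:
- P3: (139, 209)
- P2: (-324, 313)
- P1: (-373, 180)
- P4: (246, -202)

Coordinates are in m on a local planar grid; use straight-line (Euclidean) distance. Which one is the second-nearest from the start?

Distances from the start ((-69, -44)):
P3: 327.5 m
P4: 352.4 m
P1: 377.6 m
P2: 438.7 m
The second-nearest is P4 at 352.4 m.

P4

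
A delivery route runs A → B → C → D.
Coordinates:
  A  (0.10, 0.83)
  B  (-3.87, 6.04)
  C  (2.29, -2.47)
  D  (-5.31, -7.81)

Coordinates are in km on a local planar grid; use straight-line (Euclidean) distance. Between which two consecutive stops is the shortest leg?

A–B

Leg distances:
A→B: 6.6 km
B→C: 10.5 km
C→D: 9.3 km
The shortest leg is A–B at 6.6 km.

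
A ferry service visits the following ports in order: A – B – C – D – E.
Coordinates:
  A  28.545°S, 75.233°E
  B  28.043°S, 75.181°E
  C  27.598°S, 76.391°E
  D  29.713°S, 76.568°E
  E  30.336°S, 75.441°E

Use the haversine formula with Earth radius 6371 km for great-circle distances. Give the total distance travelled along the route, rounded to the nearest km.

549 km

Leg distances:
A→B: 56.1 km  (cumulative 56.1 km)
B→C: 128.9 km  (cumulative 184.9 km)
C→D: 235.8 km  (cumulative 420.7 km)
D→E: 128.7 km  (cumulative 549.5 km)
Total route length ≈ 549 km.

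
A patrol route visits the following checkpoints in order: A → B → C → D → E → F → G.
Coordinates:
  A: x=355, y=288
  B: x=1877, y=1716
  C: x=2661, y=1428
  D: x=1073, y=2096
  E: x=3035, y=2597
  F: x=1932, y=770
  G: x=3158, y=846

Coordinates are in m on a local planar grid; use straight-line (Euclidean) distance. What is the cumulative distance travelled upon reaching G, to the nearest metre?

10032 m

Leg distances:
A→B: 2087.0 m  (cumulative 2087.0 m)
B→C: 835.2 m  (cumulative 2922.2 m)
C→D: 1722.8 m  (cumulative 4645.0 m)
D→E: 2025.0 m  (cumulative 6670.0 m)
E→F: 2134.1 m  (cumulative 8804.1 m)
F→G: 1228.4 m  (cumulative 10032.5 m)
Cumulative distance at G ≈ 10032 m.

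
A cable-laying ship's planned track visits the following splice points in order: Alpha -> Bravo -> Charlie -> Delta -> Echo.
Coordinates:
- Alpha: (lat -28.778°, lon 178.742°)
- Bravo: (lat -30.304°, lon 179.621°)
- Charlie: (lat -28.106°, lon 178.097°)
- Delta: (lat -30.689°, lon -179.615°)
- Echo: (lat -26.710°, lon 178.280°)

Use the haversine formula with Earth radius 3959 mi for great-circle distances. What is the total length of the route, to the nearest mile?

824 mi

Leg distances:
Alpha→Bravo: 117.9 mi  (cumulative 117.9 mi)
Bravo→Charlie: 177.5 mi  (cumulative 295.5 mi)
Charlie→Delta: 225.4 mi  (cumulative 520.9 mi)
Delta→Echo: 303.1 mi  (cumulative 824.0 mi)
Total route length ≈ 824 mi.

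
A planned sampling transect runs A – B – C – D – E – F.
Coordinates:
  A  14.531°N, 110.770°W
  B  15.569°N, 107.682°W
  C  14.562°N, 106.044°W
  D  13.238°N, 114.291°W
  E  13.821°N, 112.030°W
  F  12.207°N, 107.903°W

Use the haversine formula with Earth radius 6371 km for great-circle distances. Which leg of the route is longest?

Leg distances:
A→B: 351.1 km
B→C: 208.5 km
C→D: 902.2 km
D→E: 252.9 km
E→F: 481.8 km
The longest leg is C–D at 902.2 km.

C–D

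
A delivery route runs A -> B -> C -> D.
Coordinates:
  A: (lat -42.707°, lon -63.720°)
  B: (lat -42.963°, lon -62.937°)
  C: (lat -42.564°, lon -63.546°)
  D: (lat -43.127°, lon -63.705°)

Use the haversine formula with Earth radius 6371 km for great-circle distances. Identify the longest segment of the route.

Leg distances:
A→B: 69.9 km
B→C: 66.6 km
C→D: 63.9 km
The longest leg is A–B at 69.9 km.

A–B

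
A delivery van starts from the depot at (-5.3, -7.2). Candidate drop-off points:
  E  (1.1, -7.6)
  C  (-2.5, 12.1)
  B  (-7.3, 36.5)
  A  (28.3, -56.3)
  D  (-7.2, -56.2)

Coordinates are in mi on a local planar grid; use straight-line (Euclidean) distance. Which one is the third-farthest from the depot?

Distances from the depot ((-5.3, -7.2)):
A: 59.5 mi
D: 49.0 mi
B: 43.7 mi
C: 19.5 mi
E: 6.4 mi
The third-farthest is B at 43.7 mi.

B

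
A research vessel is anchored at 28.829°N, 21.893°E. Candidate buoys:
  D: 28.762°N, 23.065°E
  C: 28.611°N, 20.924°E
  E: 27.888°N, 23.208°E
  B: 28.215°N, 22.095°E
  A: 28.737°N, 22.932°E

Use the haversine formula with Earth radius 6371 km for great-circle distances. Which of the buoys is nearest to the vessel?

B

Distances from the vessel (28.829°N, 21.893°E):
B: 71.1 km
C: 97.6 km
A: 101.8 km
D: 114.4 km
E: 165.8 km
The nearest is B at 71.1 km.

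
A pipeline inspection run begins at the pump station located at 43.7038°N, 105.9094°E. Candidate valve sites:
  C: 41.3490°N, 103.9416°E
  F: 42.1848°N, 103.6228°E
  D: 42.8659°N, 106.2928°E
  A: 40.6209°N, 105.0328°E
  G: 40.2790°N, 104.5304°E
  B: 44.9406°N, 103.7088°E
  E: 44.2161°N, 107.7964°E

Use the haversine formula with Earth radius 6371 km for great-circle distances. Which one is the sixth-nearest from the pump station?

Distance to each, sorted:
D: 98.2 km
E: 161.4 km
B: 222.6 km
F: 251.3 km
C: 307.5 km
A: 350.3 km
G: 397.5 km
The sixth-nearest is A at 350.3 km.

A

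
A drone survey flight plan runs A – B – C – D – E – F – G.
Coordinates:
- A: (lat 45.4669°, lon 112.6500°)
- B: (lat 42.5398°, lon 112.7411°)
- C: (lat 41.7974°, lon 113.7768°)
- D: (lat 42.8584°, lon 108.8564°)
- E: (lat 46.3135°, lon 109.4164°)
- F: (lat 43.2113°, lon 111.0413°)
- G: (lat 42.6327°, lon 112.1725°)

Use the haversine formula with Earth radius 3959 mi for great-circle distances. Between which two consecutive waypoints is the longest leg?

Leg distances:
A→B: 202.3 mi
B→C: 73.8 mi
C→D: 261.8 mi
D→E: 240.3 mi
E→F: 228.7 mi
F→G: 69.8 mi
The longest leg is C–D at 261.8 mi.

C–D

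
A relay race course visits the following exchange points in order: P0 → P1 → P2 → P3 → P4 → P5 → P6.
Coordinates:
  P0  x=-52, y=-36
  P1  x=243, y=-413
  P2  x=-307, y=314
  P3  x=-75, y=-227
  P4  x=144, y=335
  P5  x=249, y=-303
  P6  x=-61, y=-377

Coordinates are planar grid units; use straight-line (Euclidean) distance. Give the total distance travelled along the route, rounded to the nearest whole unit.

Leg distances:
P0→P1: 478.7  (cumulative 478.7)
P1→P2: 911.6  (cumulative 1390.3)
P2→P3: 588.6  (cumulative 1979.0)
P3→P4: 603.2  (cumulative 2582.1)
P4→P5: 646.6  (cumulative 3228.7)
P5→P6: 318.7  (cumulative 3547.4)
Total route length ≈ 3547.

3547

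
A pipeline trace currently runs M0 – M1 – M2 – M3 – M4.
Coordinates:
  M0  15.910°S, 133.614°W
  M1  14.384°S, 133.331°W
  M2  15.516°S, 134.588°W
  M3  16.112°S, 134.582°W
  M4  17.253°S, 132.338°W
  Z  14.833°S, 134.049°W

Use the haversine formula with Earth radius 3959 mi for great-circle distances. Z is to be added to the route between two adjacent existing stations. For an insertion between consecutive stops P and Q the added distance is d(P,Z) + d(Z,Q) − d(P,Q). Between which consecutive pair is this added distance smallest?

Added distance for inserting Z between each consecutive pair:
M0–M1: 29.9 mi
M1–M2: 1.8 mi
M2–M3: 113.4 mi
M3–M4: 129.2 mi
Smallest added distance is 1.8 mi, inserting between M1 and M2.

between M1 and M2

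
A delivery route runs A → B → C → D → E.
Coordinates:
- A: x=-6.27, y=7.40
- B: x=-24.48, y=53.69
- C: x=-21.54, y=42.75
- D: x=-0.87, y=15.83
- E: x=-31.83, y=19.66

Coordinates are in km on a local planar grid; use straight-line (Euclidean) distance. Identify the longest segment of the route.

Leg distances:
A→B: 49.7 km
B→C: 11.3 km
C→D: 33.9 km
D→E: 31.2 km
The longest leg is A–B at 49.7 km.

A–B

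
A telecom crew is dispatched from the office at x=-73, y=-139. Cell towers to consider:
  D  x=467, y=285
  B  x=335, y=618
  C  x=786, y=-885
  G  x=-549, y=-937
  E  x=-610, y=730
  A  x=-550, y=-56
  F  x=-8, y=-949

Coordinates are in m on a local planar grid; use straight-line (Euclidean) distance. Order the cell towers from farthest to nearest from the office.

C, E, G, B, F, D, A

Distances from the office:
C x=786, y=-885: 1137.7 m
E x=-610, y=730: 1021.5 m
G x=-549, y=-937: 929.2 m
B x=335, y=618: 859.9 m
F x=-8, y=-949: 812.6 m
D x=467, y=285: 686.6 m
A x=-550, y=-56: 484.2 m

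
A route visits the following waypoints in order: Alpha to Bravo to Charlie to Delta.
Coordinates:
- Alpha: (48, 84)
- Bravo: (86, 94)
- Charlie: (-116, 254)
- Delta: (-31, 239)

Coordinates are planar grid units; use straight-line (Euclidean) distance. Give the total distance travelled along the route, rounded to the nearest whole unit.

383

Leg distances:
Alpha→Bravo: 39.3  (cumulative 39.3)
Bravo→Charlie: 257.7  (cumulative 297.0)
Charlie→Delta: 86.3  (cumulative 383.3)
Total route length ≈ 383.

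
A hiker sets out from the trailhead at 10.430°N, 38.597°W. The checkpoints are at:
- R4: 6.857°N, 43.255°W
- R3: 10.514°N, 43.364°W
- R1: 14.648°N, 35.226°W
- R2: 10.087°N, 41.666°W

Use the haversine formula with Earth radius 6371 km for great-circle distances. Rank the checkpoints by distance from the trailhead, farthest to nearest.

Distance from the trailhead at 10.430°N, 38.597°W to each:
R4 6.857°N, 43.255°W: 648.0 km
R1 14.648°N, 35.226°W: 594.8 km
R3 10.514°N, 43.364°W: 521.3 km
R2 10.087°N, 41.666°W: 338.0 km

R4, R1, R3, R2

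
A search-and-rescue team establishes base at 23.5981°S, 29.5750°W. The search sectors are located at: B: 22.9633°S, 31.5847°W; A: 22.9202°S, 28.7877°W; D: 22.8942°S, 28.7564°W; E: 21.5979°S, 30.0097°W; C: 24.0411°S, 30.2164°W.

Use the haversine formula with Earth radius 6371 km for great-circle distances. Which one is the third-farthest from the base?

Distances from the base (23.5981°S, 29.5750°W):
E: 226.8 km
B: 217.1 km
D: 114.5 km
A: 110.2 km
C: 81.8 km
The third-farthest is D at 114.5 km.

D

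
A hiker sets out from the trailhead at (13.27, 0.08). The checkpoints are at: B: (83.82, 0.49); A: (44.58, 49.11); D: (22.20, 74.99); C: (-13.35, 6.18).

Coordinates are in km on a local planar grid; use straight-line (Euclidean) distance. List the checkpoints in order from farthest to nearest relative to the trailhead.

D, B, A, C

Distance from the trailhead at (13.27, 0.08) to each:
D (22.20, 74.99): 75.4 km
B (83.82, 0.49): 70.6 km
A (44.58, 49.11): 58.2 km
C (-13.35, 6.18): 27.3 km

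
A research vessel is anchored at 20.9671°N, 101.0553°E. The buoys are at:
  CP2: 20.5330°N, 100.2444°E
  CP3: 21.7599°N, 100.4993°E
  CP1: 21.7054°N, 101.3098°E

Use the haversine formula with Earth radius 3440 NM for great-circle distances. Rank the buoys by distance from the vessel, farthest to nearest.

Computing each great-circle distance from 20.9671°N, 101.0553°E:
CP3 21.7599°N, 100.4993°E: 56.9 NM
CP2 20.5330°N, 100.2444°E: 52.5 NM
CP1 21.7054°N, 101.3098°E: 46.6 NM

CP3, CP2, CP1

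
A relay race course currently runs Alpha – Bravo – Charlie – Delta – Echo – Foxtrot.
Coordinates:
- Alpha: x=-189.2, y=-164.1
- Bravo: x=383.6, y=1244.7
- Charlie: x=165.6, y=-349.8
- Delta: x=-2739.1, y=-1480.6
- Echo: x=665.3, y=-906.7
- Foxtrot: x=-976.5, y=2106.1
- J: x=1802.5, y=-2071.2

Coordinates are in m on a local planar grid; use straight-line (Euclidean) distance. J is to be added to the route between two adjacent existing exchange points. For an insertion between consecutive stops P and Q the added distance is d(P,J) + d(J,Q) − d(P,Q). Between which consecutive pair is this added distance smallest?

Added distance for inserting J between each consecutive pair:
Alpha–Bravo: 4843.4 m
Bravo–Charlie: 4372.8 m
Charlie–Delta: 3838.2 m
Delta–Echo: 2755.1 m
Echo–Foxtrot: 3213.8 m
Smallest added distance is 2755.1 m, inserting between Delta and Echo.

between Delta and Echo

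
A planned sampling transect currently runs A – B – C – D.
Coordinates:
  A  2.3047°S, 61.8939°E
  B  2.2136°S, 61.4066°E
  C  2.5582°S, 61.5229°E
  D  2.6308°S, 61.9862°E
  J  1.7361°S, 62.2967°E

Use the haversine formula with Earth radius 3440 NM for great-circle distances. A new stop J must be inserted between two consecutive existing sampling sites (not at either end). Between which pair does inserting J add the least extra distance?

Added distance for inserting J between each consecutive pair:
A–B: 72.7 NM
B–C: 106.5 NM
C–D: 96.5 NM
Smallest added distance is 72.7 NM, inserting between A and B.

between A and B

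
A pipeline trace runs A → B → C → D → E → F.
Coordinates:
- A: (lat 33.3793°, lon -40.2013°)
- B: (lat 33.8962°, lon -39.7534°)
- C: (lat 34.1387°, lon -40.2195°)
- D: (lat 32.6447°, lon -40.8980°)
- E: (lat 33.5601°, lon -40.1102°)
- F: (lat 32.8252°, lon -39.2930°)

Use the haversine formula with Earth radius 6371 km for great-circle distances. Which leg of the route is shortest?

B–C

Leg distances:
A→B: 70.9 km
B→C: 50.7 km
C→D: 177.7 km
D→E: 125.5 km
E→F: 111.6 km
The shortest leg is B–C at 50.7 km.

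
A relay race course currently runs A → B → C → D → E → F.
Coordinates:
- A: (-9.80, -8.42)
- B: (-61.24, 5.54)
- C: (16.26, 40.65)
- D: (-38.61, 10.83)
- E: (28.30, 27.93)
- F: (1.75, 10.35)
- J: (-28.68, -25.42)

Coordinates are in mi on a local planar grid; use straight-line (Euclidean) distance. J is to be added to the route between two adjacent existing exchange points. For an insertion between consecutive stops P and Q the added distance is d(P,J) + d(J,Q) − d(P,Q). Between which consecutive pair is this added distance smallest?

between A and B

Added distance for inserting J between each consecutive pair:
A–B: 17.0 mi
B–C: 39.8 mi
C–D: 55.0 mi
D–E: 46.6 mi
E–F: 93.2 mi
Smallest added distance is 17.0 mi, inserting between A and B.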